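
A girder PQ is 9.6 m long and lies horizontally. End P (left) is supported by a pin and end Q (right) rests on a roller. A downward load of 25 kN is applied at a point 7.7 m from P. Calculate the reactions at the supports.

P_x = 0, P_y = 4.948 kN, Q_y = 20.05 kN

Taking moments about P: Q_y·9.6 − 25·7.7 = 0 → Q_y = 192.5/9.6 = 20.0521 ≈ 20.05 kN.
ΣF_y = 0: P_y + 20.0521 − 25 = 0 → P_y = 4.948 kN.
ΣF_x = 0: no horizontal applied forces, so P_x = 0.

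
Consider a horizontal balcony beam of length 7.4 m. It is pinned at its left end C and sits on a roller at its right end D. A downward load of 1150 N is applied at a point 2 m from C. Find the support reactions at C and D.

Moments about C: D_y·7.4 − 1150·2 = 0 → D_y = 2300/7.4 = 310.811 ≈ 310.8 N.
ΣF_y = 0: C_y + 310.811 − 1150 = 0 → C_y = 839.2 N.
ΣF_x = 0: no horizontal applied forces, so C_x = 0.

C_x = 0, C_y = 839.2 N, D_y = 310.8 N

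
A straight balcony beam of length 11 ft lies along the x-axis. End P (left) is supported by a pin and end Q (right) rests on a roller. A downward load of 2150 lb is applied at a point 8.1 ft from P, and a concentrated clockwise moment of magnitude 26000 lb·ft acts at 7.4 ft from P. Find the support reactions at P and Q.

Moments about P: Q_y·11 − 2150·8.1 − 26000 = 0 → Q_y = 43415/11 = 3946.82 ≈ 3947 lb.
ΣF_y = 0: P_y + 3946.82 − 2150 = 0 → P_y = -1797 lb.
ΣF_x = 0: no horizontal applied forces, so P_x = 0.

P_x = 0, P_y = -1797 lb, Q_y = 3947 lb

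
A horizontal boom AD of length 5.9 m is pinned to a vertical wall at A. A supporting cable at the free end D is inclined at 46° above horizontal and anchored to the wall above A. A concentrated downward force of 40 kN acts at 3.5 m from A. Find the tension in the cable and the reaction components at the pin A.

ΣM about A: T·sin46°·5.9 − 40·3.5 = 0 → T = 140/(5.9·0.71934) = 32.9869 ≈ 32.99 kN.
ΣF_x = 0: A_x − T·cos46° = 0 → A_x = 32.9869 × 0.694658 = 22.91 kN.
ΣF_y = 0: A_y + T·sin46° − 40 = 0 → A_y = 40 − 32.9869 × 0.71934 = 16.27 kN.

T = 32.99 kN, A_x = 22.91 kN, A_y = 16.27 kN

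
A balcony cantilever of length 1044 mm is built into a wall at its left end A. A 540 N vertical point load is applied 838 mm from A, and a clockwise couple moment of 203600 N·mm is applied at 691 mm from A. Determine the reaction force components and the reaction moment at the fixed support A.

ΣF_x = 0: A_x = 0.
ΣF_y = 0: A_y − 540 = 0 → A_y = 540.0 N.
ΣM about A: M_A − 540·838 − 203600 = 0 → M_A = 656100 N·mm.

A_x = 0, A_y = 540.0 N, M_A = 656100 N·mm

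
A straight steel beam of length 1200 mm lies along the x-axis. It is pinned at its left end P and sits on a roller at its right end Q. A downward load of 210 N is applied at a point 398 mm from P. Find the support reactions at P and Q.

P_x = 0, P_y = 140.3 N, Q_y = 69.65 N

Moments about P: Q_y·1200 − 210·398 = 0 → Q_y = 83580/1200 = 69.65 N.
ΣF_y = 0: P_y + 69.65 − 210 = 0 → P_y = 140.3 N.
ΣF_x = 0: no horizontal applied forces, so P_x = 0.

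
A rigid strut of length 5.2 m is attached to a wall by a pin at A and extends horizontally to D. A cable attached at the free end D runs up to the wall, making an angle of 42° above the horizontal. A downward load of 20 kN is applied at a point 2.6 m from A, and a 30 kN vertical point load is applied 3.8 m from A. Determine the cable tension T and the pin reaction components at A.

T = 47.71 kN, A_x = 35.45 kN, A_y = 18.08 kN

ΣM about A: T·sin42°·5.2 − 20·2.6 − 30·3.8 = 0 → T = 166/(5.2·0.669131) = 47.7083 ≈ 47.71 kN.
ΣF_x = 0: A_x − T·cos42° = 0 → A_x = 47.7083 × 0.743145 = 35.45 kN.
ΣF_y = 0: A_y + T·sin42° − 20 − 30 = 0 → A_y = 50 − 47.7083 × 0.669131 = 18.08 kN.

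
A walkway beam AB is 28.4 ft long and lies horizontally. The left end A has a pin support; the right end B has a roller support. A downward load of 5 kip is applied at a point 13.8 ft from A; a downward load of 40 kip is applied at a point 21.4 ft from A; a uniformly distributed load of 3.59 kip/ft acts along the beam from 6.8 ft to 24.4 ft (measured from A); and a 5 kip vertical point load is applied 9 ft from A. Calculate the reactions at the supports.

A_x = 0, A_y = 44.32 kip, B_y = 68.86 kip

Resultant of the distributed load: 3.59 × 17.6 = 63.184 kip at 15.6 ft from A.
Moments about A: B_y·28.4 − 5·13.8 − 40·21.4 − (3.59·17.6)·15.6 − 5·9 = 0 → B_y = 1955.6704/28.4 = 68.8616 ≈ 68.86 kip.
ΣF_y = 0: A_y + 68.8616 − 5 − 40 − 3.59·17.6 − 5 = 0 → A_y = 44.32 kip.
ΣF_x = 0: no horizontal applied forces, so A_x = 0.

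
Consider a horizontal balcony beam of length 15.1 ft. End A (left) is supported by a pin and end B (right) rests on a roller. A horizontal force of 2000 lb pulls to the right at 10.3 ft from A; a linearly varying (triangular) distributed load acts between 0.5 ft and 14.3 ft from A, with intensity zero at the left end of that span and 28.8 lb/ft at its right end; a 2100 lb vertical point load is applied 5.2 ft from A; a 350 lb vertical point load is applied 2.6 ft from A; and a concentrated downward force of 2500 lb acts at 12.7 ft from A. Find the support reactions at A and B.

A_x = -2000 lb, A_y = 2135 lb, B_y = 3014 lb

Resultant of the triangular load: ½ × 28.8 × 13.8 = 198.72 lb, acting at 9.7 ft from A (one-third of the span from the peak).
Moments about A: B_y·15.1 − (½·28.8·13.8)·9.7 − 2100·5.2 − 350·2.6 − 2500·12.7 = 0 → B_y = 45507.584/15.1 = 3013.75 ≈ 3014 lb.
ΣF_y = 0: A_y + 3013.75 − ½·28.8·13.8 − 2100 − 350 − 2500 = 0 → A_y = 2135 lb.
ΣF_x = 0: A_x + 2000 = 0 → A_x = -2000 lb.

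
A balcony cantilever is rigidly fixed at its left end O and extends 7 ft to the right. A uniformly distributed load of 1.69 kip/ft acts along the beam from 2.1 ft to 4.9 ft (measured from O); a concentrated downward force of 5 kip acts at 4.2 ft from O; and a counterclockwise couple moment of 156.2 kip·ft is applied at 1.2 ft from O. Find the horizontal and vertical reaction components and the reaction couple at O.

O_x = 0, O_y = 9.732 kip, M_O = -118.6 kip·ft

Resultant of the distributed load: 1.69 × 2.8 = 4.732 kip at 3.5 ft from O.
ΣF_x = 0: O_x = 0.
ΣF_y = 0: O_y − 1.69·2.8 − 5 = 0 → O_y = 9.732 kip.
ΣM about O: M_O − (1.69·2.8)·3.5 − 5·4.2 + 156.2 = 0 → M_O = -118.6 kip·ft.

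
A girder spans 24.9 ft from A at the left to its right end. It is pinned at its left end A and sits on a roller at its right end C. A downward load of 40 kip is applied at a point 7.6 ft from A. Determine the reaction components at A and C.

A_x = 0, A_y = 27.79 kip, C_y = 12.21 kip

Moments about A: C_y·24.9 − 40·7.6 = 0 → C_y = 304/24.9 = 12.2088 ≈ 12.21 kip.
ΣF_y = 0: A_y + 12.2088 − 40 = 0 → A_y = 27.79 kip.
ΣF_x = 0: no horizontal applied forces, so A_x = 0.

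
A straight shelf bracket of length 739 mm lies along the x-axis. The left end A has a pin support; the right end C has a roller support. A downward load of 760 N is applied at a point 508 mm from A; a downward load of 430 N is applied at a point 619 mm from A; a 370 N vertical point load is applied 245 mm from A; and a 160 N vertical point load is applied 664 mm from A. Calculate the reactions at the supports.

ΣM about A: C_y·739 − 760·508 − 430·619 − 370·245 − 160·664 = 0 → C_y = 849140/739 = 1149.04 ≈ 1149 N.
ΣF_y = 0: A_y + 1149.04 − 760 − 430 − 370 − 160 = 0 → A_y = 571.0 N.
ΣF_x = 0: no horizontal applied forces, so A_x = 0.

A_x = 0, A_y = 571.0 N, C_y = 1149 N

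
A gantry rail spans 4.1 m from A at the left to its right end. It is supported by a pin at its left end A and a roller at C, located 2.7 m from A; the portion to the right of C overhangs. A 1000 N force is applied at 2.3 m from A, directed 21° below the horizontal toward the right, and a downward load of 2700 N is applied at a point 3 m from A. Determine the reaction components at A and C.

Moments about A: C_y·2.7 − 1000·sin21°·2.3 − 2700·3 = 0 → C_y = 8924.25/2.7 = 3305.28 ≈ 3305 N.
ΣF_y = 0: A_y + 3305.28 − 1000·sin21° − 2700 = 0 → A_y = -246.9 N.
ΣF_x = 0: A_x + 1000·cos21° = 0 → A_x = -933.6 N.

A_x = -933.6 N, A_y = -246.9 N, C_y = 3305 N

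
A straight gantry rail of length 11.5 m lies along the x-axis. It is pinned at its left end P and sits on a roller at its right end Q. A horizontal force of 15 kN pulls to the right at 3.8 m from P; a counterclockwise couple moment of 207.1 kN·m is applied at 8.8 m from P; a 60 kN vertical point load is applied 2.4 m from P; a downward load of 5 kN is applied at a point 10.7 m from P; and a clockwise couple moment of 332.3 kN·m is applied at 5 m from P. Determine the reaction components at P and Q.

P_x = -15.00 kN, P_y = 36.94 kN, Q_y = 28.06 kN

Taking moments about P: Q_y·11.5 + 207.1 − 60·2.4 − 5·10.7 − 332.3 = 0 → Q_y = 322.7/11.5 = 28.0609 ≈ 28.06 kN.
ΣF_y = 0: P_y + 28.0609 − 60 − 5 = 0 → P_y = 36.94 kN.
ΣF_x = 0: P_x + 15 = 0 → P_x = -15.00 kN.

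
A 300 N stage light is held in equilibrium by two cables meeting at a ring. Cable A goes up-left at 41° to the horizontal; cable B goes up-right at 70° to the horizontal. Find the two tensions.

T_A = 109.9 N, T_B = 242.5 N

ΣF_x = 0: −T_A·cos41° + T_B·cos70° = 0 → T_B = 2.20662·T_A.
ΣF_y = 0: T_A·sin41° + T_B·sin70° = 300.
Substitute: T_A·(0.656059 + 2.20662·0.939693) = 300 → T_A = 109.906 ≈ 109.9 N.
Then T_B = 2.20662 × 109.906 = 242.5 N.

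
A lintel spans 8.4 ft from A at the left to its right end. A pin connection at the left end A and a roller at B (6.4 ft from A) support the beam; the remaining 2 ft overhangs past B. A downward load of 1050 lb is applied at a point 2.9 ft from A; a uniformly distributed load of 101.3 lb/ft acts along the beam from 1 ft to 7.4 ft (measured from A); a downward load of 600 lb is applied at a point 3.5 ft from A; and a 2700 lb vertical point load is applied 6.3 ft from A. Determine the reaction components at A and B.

A_x = 0, A_y = 1111 lb, B_y = 3887 lb

Resultant of the distributed load: 101.3 × 6.4 = 648.32 lb at 4.2 ft from A.
Taking moments about A: B_y·6.4 − 1050·2.9 − (101.3·6.4)·4.2 − 600·3.5 − 2700·6.3 = 0 → B_y = 24877.944/6.4 = 3887.18 ≈ 3887 lb.
ΣF_y = 0: A_y + 3887.18 − 1050 − 101.3·6.4 − 600 − 2700 = 0 → A_y = 1111 lb.
ΣF_x = 0: no horizontal applied forces, so A_x = 0.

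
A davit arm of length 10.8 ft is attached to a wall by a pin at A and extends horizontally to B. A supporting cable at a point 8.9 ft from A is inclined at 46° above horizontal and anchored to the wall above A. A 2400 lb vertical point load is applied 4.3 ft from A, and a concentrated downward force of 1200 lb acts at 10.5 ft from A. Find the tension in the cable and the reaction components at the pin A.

ΣM about A: T·sin46°·8.9 − 2400·4.3 − 1200·10.5 = 0 → T = 22920/(8.9·0.71934) = 3580.06 ≈ 3580 lb.
ΣF_x = 0: A_x − T·cos46° = 0 → A_x = 3580.06 × 0.694658 = 2487 lb.
ΣF_y = 0: A_y + T·sin46° − 2400 − 1200 = 0 → A_y = 3600 − 3580.06 × 0.71934 = 1025 lb.

T = 3580 lb, A_x = 2487 lb, A_y = 1025 lb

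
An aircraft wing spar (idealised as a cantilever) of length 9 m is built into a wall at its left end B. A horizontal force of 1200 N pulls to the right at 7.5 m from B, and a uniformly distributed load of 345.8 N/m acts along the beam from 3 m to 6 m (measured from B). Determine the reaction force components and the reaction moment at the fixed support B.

B_x = -1200 N, B_y = 1037 N, M_B = 4668 N·m

Resultant of the distributed load: 345.8 × 3 = 1037.4 N at 4.5 m from B.
ΣF_x = 0: B_x + 1200 = 0 → B_x = -1200 N.
ΣF_y = 0: B_y − 345.8·3 = 0 → B_y = 1037 N.
ΣM about B: M_B − (345.8·3)·4.5 = 0 → M_B = 4668 N·m.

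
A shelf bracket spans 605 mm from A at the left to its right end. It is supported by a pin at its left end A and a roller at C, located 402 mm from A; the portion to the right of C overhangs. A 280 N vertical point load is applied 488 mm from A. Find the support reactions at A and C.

Moments about A: C_y·402 − 280·488 = 0 → C_y = 136640/402 = 339.9 N.
ΣF_y = 0: A_y + 339.9 − 280 = 0 → A_y = -59.90 N.
ΣF_x = 0: no horizontal applied forces, so A_x = 0.

A_x = 0, A_y = -59.90 N, C_y = 339.9 N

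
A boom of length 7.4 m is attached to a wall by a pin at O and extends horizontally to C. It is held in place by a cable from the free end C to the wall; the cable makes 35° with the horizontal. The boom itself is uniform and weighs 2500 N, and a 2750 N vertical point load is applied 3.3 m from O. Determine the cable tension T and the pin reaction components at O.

ΣM about O: T·sin35°·7.4 − 2500·3.7 − 2750·3.3 = 0 → T = 18325/(7.4·0.573576) = 4317.39 ≈ 4317 N.
ΣF_x = 0: O_x − T·cos35° = 0 → O_x = 4317.39 × 0.819152 = 3537 N.
ΣF_y = 0: O_y + T·sin35° − 2500 − 2750 = 0 → O_y = 5250 − 4317.39 × 0.573576 = 2774 N.

T = 4317 N, O_x = 3537 N, O_y = 2774 N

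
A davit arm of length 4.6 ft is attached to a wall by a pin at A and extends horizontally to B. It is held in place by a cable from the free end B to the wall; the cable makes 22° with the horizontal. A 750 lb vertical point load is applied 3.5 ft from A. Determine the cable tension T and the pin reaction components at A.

ΣM about A: T·sin22°·4.6 − 750·3.5 = 0 → T = 2625/(4.6·0.374607) = 1523.34 ≈ 1523 lb.
ΣF_x = 0: A_x − T·cos22° = 0 → A_x = 1523.34 × 0.927184 = 1412 lb.
ΣF_y = 0: A_y + T·sin22° − 750 = 0 → A_y = 750 − 1523.34 × 0.374607 = 179.3 lb.

T = 1523 lb, A_x = 1412 lb, A_y = 179.3 lb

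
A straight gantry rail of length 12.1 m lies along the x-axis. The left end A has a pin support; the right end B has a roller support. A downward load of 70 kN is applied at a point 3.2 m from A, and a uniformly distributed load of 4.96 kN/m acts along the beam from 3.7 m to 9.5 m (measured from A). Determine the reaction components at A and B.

Resultant of the distributed load: 4.96 × 5.8 = 28.768 kN at 6.6 m from A.
Moments about A: B_y·12.1 − 70·3.2 − (4.96·5.8)·6.6 = 0 → B_y = 413.8688/12.1 = 34.204 ≈ 34.20 kN.
ΣF_y = 0: A_y + 34.204 − 70 − 4.96·5.8 = 0 → A_y = 64.56 kN.
ΣF_x = 0: no horizontal applied forces, so A_x = 0.

A_x = 0, A_y = 64.56 kN, B_y = 34.20 kN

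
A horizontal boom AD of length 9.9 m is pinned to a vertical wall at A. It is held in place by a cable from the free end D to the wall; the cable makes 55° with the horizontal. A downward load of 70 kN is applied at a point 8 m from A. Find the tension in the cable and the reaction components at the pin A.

ΣM about A: T·sin55°·9.9 − 70·8 = 0 → T = 560/(9.9·0.819152) = 69.0539 ≈ 69.05 kN.
ΣF_x = 0: A_x − T·cos55° = 0 → A_x = 69.0539 × 0.573576 = 39.61 kN.
ΣF_y = 0: A_y + T·sin55° − 70 = 0 → A_y = 70 − 69.0539 × 0.819152 = 13.43 kN.

T = 69.05 kN, A_x = 39.61 kN, A_y = 13.43 kN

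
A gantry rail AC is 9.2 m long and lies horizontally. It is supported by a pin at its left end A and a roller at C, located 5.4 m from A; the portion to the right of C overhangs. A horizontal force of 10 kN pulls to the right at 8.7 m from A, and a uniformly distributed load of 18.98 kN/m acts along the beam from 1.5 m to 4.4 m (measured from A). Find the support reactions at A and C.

Resultant of the distributed load: 18.98 × 2.9 = 55.042 kN at 2.95 m from A.
Taking moments about A: C_y·5.4 − (18.98·2.9)·2.95 = 0 → C_y = 162.3739/5.4 = 30.0692 ≈ 30.07 kN.
ΣF_y = 0: A_y + 30.0692 − 18.98·2.9 = 0 → A_y = 24.97 kN.
ΣF_x = 0: A_x + 10 = 0 → A_x = -10.00 kN.

A_x = -10.00 kN, A_y = 24.97 kN, C_y = 30.07 kN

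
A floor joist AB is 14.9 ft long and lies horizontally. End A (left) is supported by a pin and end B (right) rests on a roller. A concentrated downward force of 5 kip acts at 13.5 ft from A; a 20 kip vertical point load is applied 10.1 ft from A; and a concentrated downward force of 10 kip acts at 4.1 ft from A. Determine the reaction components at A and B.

Taking moments about A: B_y·14.9 − 5·13.5 − 20·10.1 − 10·4.1 = 0 → B_y = 310.5/14.9 = 20.8389 ≈ 20.84 kip.
ΣF_y = 0: A_y + 20.8389 − 5 − 20 − 10 = 0 → A_y = 14.16 kip.
ΣF_x = 0: no horizontal applied forces, so A_x = 0.

A_x = 0, A_y = 14.16 kip, B_y = 20.84 kip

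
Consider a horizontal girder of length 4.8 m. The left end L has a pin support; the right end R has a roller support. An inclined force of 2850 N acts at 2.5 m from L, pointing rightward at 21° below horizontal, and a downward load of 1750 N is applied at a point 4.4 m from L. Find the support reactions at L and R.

ΣM about L: R_y·4.8 − 2850·sin21°·2.5 − 1750·4.4 = 0 → R_y = 10253.4/4.8 = 2136.12 ≈ 2136 N.
ΣF_y = 0: L_y + 2136.12 − 2850·sin21° − 1750 = 0 → L_y = 635.2 N.
ΣF_x = 0: L_x + 2850·cos21° = 0 → L_x = -2661 N.

L_x = -2661 N, L_y = 635.2 N, R_y = 2136 N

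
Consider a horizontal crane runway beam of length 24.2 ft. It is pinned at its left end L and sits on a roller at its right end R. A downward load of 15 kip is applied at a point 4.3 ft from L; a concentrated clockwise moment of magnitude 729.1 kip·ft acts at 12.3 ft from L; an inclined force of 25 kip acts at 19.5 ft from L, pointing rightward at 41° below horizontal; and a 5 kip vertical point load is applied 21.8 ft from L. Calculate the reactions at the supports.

L_x = -18.87 kip, L_y = -14.11 kip, R_y = 50.51 kip

Moments about L: R_y·24.2 − 15·4.3 − 729.1 − 25·sin41°·19.5 − 5·21.8 = 0 → R_y = 1222.43/24.2 = 50.5136 ≈ 50.51 kip.
ΣF_y = 0: L_y + 50.5136 − 15 − 25·sin41° − 5 = 0 → L_y = -14.11 kip.
ΣF_x = 0: L_x + 25·cos41° = 0 → L_x = -18.87 kip.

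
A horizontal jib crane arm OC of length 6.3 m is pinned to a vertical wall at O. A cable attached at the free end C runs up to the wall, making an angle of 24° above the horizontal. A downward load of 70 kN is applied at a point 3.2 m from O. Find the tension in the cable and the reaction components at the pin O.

ΣM about O: T·sin24°·6.3 − 70·3.2 = 0 → T = 224/(6.3·0.406737) = 87.4166 ≈ 87.42 kN.
ΣF_x = 0: O_x − T·cos24° = 0 → O_x = 87.4166 × 0.913545 = 79.86 kN.
ΣF_y = 0: O_y + T·sin24° − 70 = 0 → O_y = 70 − 87.4166 × 0.406737 = 34.44 kN.

T = 87.42 kN, O_x = 79.86 kN, O_y = 34.44 kN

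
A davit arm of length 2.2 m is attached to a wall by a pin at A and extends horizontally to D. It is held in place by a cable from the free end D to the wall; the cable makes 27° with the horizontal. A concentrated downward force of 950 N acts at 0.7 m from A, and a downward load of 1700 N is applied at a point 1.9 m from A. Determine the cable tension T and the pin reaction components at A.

ΣM about A: T·sin27°·2.2 − 950·0.7 − 1700·1.9 = 0 → T = 3895/(2.2·0.45399) = 3899.77 ≈ 3900 N.
ΣF_x = 0: A_x − T·cos27° = 0 → A_x = 3899.77 × 0.891007 = 3475 N.
ΣF_y = 0: A_y + T·sin27° − 950 − 1700 = 0 → A_y = 2650 − 3899.77 × 0.45399 = 879.5 N.

T = 3900 N, A_x = 3475 N, A_y = 879.5 N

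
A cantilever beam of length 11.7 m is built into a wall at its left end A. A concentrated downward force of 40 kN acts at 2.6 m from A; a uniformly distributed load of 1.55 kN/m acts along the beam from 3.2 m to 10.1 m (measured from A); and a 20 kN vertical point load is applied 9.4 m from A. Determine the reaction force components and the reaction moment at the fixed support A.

A_x = 0, A_y = 70.69 kN, M_A = 363.1 kN·m

Resultant of the distributed load: 1.55 × 6.9 = 10.695 kN at 6.65 m from A.
ΣF_x = 0: A_x = 0.
ΣF_y = 0: A_y − 40 − 1.55·6.9 − 20 = 0 → A_y = 70.69 kN.
ΣM about A: M_A − 40·2.6 − (1.55·6.9)·6.65 − 20·9.4 = 0 → M_A = 363.1 kN·m.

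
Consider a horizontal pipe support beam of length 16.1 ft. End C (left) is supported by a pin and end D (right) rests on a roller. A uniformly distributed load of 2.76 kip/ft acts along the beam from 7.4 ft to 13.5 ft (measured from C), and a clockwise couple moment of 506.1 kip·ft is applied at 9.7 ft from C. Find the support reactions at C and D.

C_x = 0, C_y = -25.53 kip, D_y = 42.36 kip

Resultant of the distributed load: 2.76 × 6.1 = 16.836 kip at 10.45 ft from C.
ΣM about C: D_y·16.1 − (2.76·6.1)·10.45 − 506.1 = 0 → D_y = 682.0362/16.1 = 42.3625 ≈ 42.36 kip.
ΣF_y = 0: C_y + 42.3625 − 2.76·6.1 = 0 → C_y = -25.53 kip.
ΣF_x = 0: no horizontal applied forces, so C_x = 0.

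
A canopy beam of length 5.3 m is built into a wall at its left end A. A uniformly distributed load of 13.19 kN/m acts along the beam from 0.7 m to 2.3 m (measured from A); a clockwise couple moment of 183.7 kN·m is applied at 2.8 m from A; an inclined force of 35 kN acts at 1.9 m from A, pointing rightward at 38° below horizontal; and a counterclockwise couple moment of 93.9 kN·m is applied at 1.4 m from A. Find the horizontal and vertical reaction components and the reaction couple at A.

A_x = -27.58 kN, A_y = 42.65 kN, M_A = 162.4 kN·m

Resultant of the distributed load: 13.19 × 1.6 = 21.104 kN at 1.5 m from A.
ΣF_x = 0: A_x + 35·cos38° = 0 → A_x = -27.58 kN.
ΣF_y = 0: A_y − 13.19·1.6 − 35·sin38° = 0 → A_y = 42.65 kN.
ΣM about A: M_A − (13.19·1.6)·1.5 − 183.7 − 35·sin38°·1.9 + 93.9 = 0 → M_A = 162.4 kN·m.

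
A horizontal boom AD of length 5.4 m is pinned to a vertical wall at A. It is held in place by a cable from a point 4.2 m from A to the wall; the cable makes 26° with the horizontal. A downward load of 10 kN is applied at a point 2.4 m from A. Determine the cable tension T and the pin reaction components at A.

T = 13.04 kN, A_x = 11.72 kN, A_y = 4.286 kN

ΣM about A: T·sin26°·4.2 − 10·2.4 = 0 → T = 24/(4.2·0.438371) = 13.0353 ≈ 13.04 kN.
ΣF_x = 0: A_x − T·cos26° = 0 → A_x = 13.0353 × 0.898794 = 11.72 kN.
ΣF_y = 0: A_y + T·sin26° − 10 = 0 → A_y = 10 − 13.0353 × 0.438371 = 4.286 kN.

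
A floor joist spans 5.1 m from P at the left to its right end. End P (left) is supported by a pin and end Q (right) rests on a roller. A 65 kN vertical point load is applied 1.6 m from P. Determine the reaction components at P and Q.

P_x = 0, P_y = 44.61 kN, Q_y = 20.39 kN

Moments about P: Q_y·5.1 − 65·1.6 = 0 → Q_y = 104/5.1 = 20.3922 ≈ 20.39 kN.
ΣF_y = 0: P_y + 20.3922 − 65 = 0 → P_y = 44.61 kN.
ΣF_x = 0: no horizontal applied forces, so P_x = 0.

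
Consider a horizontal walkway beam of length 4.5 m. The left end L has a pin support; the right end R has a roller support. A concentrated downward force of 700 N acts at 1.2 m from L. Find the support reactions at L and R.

Moments about L: R_y·4.5 − 700·1.2 = 0 → R_y = 840/4.5 = 186.667 ≈ 186.7 N.
ΣF_y = 0: L_y + 186.667 − 700 = 0 → L_y = 513.3 N.
ΣF_x = 0: no horizontal applied forces, so L_x = 0.

L_x = 0, L_y = 513.3 N, R_y = 186.7 N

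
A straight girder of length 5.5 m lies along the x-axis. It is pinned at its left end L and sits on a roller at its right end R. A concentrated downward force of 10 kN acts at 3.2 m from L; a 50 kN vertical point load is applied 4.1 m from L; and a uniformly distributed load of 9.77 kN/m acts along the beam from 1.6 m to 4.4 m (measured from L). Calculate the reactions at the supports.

Resultant of the distributed load: 9.77 × 2.8 = 27.356 kN at 3 m from L.
Taking moments about L: R_y·5.5 − 10·3.2 − 50·4.1 − (9.77·2.8)·3 = 0 → R_y = 319.068/5.5 = 58.0124 ≈ 58.01 kN.
ΣF_y = 0: L_y + 58.0124 − 10 − 50 − 9.77·2.8 = 0 → L_y = 29.34 kN.
ΣF_x = 0: no horizontal applied forces, so L_x = 0.

L_x = 0, L_y = 29.34 kN, R_y = 58.01 kN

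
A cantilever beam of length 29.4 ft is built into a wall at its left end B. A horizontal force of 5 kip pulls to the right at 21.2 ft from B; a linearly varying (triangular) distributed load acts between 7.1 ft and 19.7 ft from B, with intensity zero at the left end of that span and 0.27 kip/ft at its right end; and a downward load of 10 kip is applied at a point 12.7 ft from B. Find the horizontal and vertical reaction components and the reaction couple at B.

Resultant of the triangular load: ½ × 0.27 × 12.6 = 1.701 kip, acting at 15.5 ft from B (one-third of the span from the peak).
ΣF_x = 0: B_x + 5 = 0 → B_x = -5.000 kip.
ΣF_y = 0: B_y − ½·0.27·12.6 − 10 = 0 → B_y = 11.70 kip.
ΣM about B: M_B − (½·0.27·12.6)·15.5 − 10·12.7 = 0 → M_B = 153.4 kip·ft.

B_x = -5.000 kip, B_y = 11.70 kip, M_B = 153.4 kip·ft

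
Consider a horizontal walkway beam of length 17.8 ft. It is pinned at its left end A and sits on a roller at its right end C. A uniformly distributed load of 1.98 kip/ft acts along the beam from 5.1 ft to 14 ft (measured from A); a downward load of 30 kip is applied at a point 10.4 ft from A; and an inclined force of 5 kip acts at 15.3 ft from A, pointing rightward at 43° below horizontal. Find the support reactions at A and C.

Resultant of the distributed load: 1.98 × 8.9 = 17.622 kip at 9.55 ft from A.
Moments about A: C_y·17.8 − (1.98·8.9)·9.55 − 30·10.4 − 5·sin43°·15.3 = 0 → C_y = 532.463/17.8 = 29.9137 ≈ 29.91 kip.
ΣF_y = 0: A_y + 29.9137 − 1.98·8.9 − 30 − 5·sin43° = 0 → A_y = 21.12 kip.
ΣF_x = 0: A_x + 5·cos43° = 0 → A_x = -3.657 kip.

A_x = -3.657 kip, A_y = 21.12 kip, C_y = 29.91 kip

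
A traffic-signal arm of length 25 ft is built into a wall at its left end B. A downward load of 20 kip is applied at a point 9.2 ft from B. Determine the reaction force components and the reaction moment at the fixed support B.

ΣF_x = 0: B_x = 0.
ΣF_y = 0: B_y − 20 = 0 → B_y = 20.00 kip.
ΣM about B: M_B − 20·9.2 = 0 → M_B = 184.0 kip·ft.

B_x = 0, B_y = 20.00 kip, M_B = 184.0 kip·ft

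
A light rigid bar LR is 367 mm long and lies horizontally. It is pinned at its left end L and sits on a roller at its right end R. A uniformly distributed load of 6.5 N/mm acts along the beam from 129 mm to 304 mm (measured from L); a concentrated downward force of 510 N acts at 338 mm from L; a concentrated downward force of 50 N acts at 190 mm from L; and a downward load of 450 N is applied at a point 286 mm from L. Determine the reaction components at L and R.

Resultant of the distributed load: 6.5 × 175 = 1137.5 N at 216.5 mm from L.
Taking moments about L: R_y·367 − (6.5·175)·216.5 − 510·338 − 50·190 − 450·286 = 0 → R_y = 556848.75/367 = 1517.3 ≈ 1517 N.
ΣF_y = 0: L_y + 1517.3 − 6.5·175 − 510 − 50 − 450 = 0 → L_y = 630.2 N.
ΣF_x = 0: no horizontal applied forces, so L_x = 0.

L_x = 0, L_y = 630.2 N, R_y = 1517 N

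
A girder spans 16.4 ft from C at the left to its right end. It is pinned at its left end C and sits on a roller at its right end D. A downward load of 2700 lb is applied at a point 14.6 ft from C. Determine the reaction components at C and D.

C_x = 0, C_y = 296.3 lb, D_y = 2404 lb

ΣM about C: D_y·16.4 − 2700·14.6 = 0 → D_y = 39420/16.4 = 2403.66 ≈ 2404 lb.
ΣF_y = 0: C_y + 2403.66 − 2700 = 0 → C_y = 296.3 lb.
ΣF_x = 0: no horizontal applied forces, so C_x = 0.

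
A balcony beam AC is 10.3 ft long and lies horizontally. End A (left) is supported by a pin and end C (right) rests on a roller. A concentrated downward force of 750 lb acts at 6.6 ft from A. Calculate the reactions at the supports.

A_x = 0, A_y = 269.4 lb, C_y = 480.6 lb

Moments about A: C_y·10.3 − 750·6.6 = 0 → C_y = 4950/10.3 = 480.583 ≈ 480.6 lb.
ΣF_y = 0: A_y + 480.583 − 750 = 0 → A_y = 269.4 lb.
ΣF_x = 0: no horizontal applied forces, so A_x = 0.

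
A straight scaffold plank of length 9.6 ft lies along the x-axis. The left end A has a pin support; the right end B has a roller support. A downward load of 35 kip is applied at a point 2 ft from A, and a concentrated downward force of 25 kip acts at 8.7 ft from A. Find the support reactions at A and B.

A_x = 0, A_y = 30.05 kip, B_y = 29.95 kip

Moments about A: B_y·9.6 − 35·2 − 25·8.7 = 0 → B_y = 287.5/9.6 = 29.9479 ≈ 29.95 kip.
ΣF_y = 0: A_y + 29.9479 − 35 − 25 = 0 → A_y = 30.05 kip.
ΣF_x = 0: no horizontal applied forces, so A_x = 0.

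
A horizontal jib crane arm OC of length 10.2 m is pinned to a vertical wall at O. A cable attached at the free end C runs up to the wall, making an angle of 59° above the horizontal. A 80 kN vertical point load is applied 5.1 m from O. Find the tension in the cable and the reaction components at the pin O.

ΣM about O: T·sin59°·10.2 − 80·5.1 = 0 → T = 408/(10.2·0.857167) = 46.6654 ≈ 46.67 kN.
ΣF_x = 0: O_x − T·cos59° = 0 → O_x = 46.6654 × 0.515038 = 24.03 kN.
ΣF_y = 0: O_y + T·sin59° − 80 = 0 → O_y = 80 − 46.6654 × 0.857167 = 40.00 kN.

T = 46.67 kN, O_x = 24.03 kN, O_y = 40.00 kN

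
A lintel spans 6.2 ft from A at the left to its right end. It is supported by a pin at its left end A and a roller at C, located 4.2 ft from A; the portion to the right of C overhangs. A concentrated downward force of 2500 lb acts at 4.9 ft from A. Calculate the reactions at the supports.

Taking moments about A: C_y·4.2 − 2500·4.9 = 0 → C_y = 12250/4.2 = 2916.67 ≈ 2917 lb.
ΣF_y = 0: A_y + 2916.67 − 2500 = 0 → A_y = -416.7 lb.
ΣF_x = 0: no horizontal applied forces, so A_x = 0.

A_x = 0, A_y = -416.7 lb, C_y = 2917 lb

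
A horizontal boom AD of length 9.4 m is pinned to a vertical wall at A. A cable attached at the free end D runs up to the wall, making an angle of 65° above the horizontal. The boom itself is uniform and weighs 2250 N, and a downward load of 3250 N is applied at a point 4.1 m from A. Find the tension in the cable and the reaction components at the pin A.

T = 2805 N, A_x = 1186 N, A_y = 2957 N

ΣM about A: T·sin65°·9.4 − 2250·4.7 − 3250·4.1 = 0 → T = 23900/(9.4·0.906308) = 2805.4 ≈ 2805 N.
ΣF_x = 0: A_x − T·cos65° = 0 → A_x = 2805.4 × 0.422618 = 1186 N.
ΣF_y = 0: A_y + T·sin65° − 2250 − 3250 = 0 → A_y = 5500 − 2805.4 × 0.906308 = 2957 N.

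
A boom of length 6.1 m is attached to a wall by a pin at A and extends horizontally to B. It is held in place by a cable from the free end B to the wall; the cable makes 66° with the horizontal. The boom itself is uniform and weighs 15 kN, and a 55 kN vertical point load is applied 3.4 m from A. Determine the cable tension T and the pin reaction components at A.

T = 41.77 kN, A_x = 16.99 kN, A_y = 31.84 kN

ΣM about A: T·sin66°·6.1 − 15·3.05 − 55·3.4 = 0 → T = 232.75/(6.1·0.913545) = 41.7667 ≈ 41.77 kN.
ΣF_x = 0: A_x − T·cos66° = 0 → A_x = 41.7667 × 0.406737 = 16.99 kN.
ΣF_y = 0: A_y + T·sin66° − 15 − 55 = 0 → A_y = 70 − 41.7667 × 0.913545 = 31.84 kN.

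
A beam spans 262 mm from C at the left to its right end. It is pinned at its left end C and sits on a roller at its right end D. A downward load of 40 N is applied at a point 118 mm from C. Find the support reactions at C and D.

ΣM about C: D_y·262 − 40·118 = 0 → D_y = 4720/262 = 18.0153 ≈ 18.02 N.
ΣF_y = 0: C_y + 18.0153 − 40 = 0 → C_y = 21.98 N.
ΣF_x = 0: no horizontal applied forces, so C_x = 0.

C_x = 0, C_y = 21.98 N, D_y = 18.02 N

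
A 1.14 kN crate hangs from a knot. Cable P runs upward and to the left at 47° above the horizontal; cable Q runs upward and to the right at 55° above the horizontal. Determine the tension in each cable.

T_P = 0.6685 kN, T_Q = 0.7948 kN

ΣF_x = 0: −T_P·cos47° + T_Q·cos55° = 0 → T_Q = 1.18903·T_P.
ΣF_y = 0: T_P·sin47° + T_Q·sin55° = 1.14.
Substitute: T_P·(0.731354 + 1.18903·0.819152) = 1.14 → T_P = 0.668484 ≈ 0.6685 kN.
Then T_Q = 1.18903 × 0.668484 = 0.7948 kN.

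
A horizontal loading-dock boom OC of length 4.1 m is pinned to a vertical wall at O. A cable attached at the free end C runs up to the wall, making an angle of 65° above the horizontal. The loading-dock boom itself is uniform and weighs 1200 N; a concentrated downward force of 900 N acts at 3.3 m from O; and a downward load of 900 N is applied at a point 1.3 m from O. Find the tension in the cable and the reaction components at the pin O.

T = 1776 N, O_x = 750.6 N, O_y = 1390 N

ΣM about O: T·sin65°·4.1 − 1200·2.05 − 900·3.3 − 900·1.3 = 0 → T = 6600/(4.1·0.906308) = 1776.17 ≈ 1776 N.
ΣF_x = 0: O_x − T·cos65° = 0 → O_x = 1776.17 × 0.422618 = 750.6 N.
ΣF_y = 0: O_y + T·sin65° − 1200 − 900 − 900 = 0 → O_y = 3000 − 1776.17 × 0.906308 = 1390 N.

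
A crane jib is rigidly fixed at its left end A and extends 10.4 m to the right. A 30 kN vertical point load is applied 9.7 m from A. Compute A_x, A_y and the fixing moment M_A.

ΣF_x = 0: A_x = 0.
ΣF_y = 0: A_y − 30 = 0 → A_y = 30.00 kN.
ΣM about A: M_A − 30·9.7 = 0 → M_A = 291.0 kN·m.

A_x = 0, A_y = 30.00 kN, M_A = 291.0 kN·m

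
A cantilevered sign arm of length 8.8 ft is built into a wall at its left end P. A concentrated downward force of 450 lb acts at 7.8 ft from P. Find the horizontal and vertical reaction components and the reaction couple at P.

ΣF_x = 0: P_x = 0.
ΣF_y = 0: P_y − 450 = 0 → P_y = 450.0 lb.
ΣM about P: M_P − 450·7.8 = 0 → M_P = 3510 lb·ft.

P_x = 0, P_y = 450.0 lb, M_P = 3510 lb·ft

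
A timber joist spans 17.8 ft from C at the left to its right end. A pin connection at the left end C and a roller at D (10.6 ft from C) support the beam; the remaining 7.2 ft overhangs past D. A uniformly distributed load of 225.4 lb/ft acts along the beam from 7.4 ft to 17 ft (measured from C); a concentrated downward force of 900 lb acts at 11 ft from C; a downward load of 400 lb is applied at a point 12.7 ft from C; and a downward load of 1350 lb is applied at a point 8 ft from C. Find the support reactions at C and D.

Resultant of the distributed load: 225.4 × 9.6 = 2163.84 lb at 12.2 ft from C.
ΣM about C: D_y·10.6 − (225.4·9.6)·12.2 − 900·11 − 400·12.7 − 1350·8 = 0 → D_y = 52178.848/10.6 = 4922.53 ≈ 4923 lb.
ΣF_y = 0: C_y + 4922.53 − 225.4·9.6 − 900 − 400 − 1350 = 0 → C_y = -108.7 lb.
ΣF_x = 0: no horizontal applied forces, so C_x = 0.

C_x = 0, C_y = -108.7 lb, D_y = 4923 lb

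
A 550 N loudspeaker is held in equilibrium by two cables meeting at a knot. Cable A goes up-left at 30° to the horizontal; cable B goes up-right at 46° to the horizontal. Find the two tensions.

T_A = 393.8 N, T_B = 490.9 N

ΣF_x = 0: −T_A·cos30° + T_B·cos46° = 0 → T_B = 1.24669·T_A.
ΣF_y = 0: T_A·sin30° + T_B·sin46° = 550.
Substitute: T_A·(0.5 + 1.24669·0.71934) = 550 → T_A = 393.759 ≈ 393.8 N.
Then T_B = 1.24669 × 393.759 = 490.9 N.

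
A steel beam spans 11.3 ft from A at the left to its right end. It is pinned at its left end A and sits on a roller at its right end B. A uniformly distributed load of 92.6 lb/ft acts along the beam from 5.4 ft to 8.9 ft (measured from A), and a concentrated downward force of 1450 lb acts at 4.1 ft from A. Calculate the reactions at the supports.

A_x = 0, A_y = 1043 lb, B_y = 731.2 lb

Resultant of the distributed load: 92.6 × 3.5 = 324.1 lb at 7.15 ft from A.
Taking moments about A: B_y·11.3 − (92.6·3.5)·7.15 − 1450·4.1 = 0 → B_y = 8262.315/11.3 = 731.178 ≈ 731.2 lb.
ΣF_y = 0: A_y + 731.178 − 92.6·3.5 − 1450 = 0 → A_y = 1043 lb.
ΣF_x = 0: no horizontal applied forces, so A_x = 0.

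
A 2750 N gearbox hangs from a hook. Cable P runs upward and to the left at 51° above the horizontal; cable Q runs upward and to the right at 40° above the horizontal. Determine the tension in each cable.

T_P = 2107 N, T_Q = 1731 N

ΣF_x = 0: −T_P·cos51° + T_Q·cos40° = 0 → T_Q = 0.821519·T_P.
ΣF_y = 0: T_P·sin51° + T_Q·sin40° = 2750.
Substitute: T_P·(0.777146 + 0.821519·0.642788) = 2750 → T_P = 2106.94 ≈ 2107 N.
Then T_Q = 0.821519 × 2106.94 = 1731 N.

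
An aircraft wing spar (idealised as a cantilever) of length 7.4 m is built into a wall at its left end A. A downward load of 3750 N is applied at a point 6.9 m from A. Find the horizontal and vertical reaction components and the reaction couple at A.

A_x = 0, A_y = 3750 N, M_A = 25880 N·m

ΣF_x = 0: A_x = 0.
ΣF_y = 0: A_y − 3750 = 0 → A_y = 3750 N.
ΣM about A: M_A − 3750·6.9 = 0 → M_A = 25880 N·m.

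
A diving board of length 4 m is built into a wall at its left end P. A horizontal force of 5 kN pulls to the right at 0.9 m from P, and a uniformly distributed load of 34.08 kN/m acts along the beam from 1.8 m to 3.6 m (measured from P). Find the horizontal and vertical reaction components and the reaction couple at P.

P_x = -5.000 kN, P_y = 61.34 kN, M_P = 165.6 kN·m

Resultant of the distributed load: 34.08 × 1.8 = 61.344 kN at 2.7 m from P.
ΣF_x = 0: P_x + 5 = 0 → P_x = -5.000 kN.
ΣF_y = 0: P_y − 34.08·1.8 = 0 → P_y = 61.34 kN.
ΣM about P: M_P − (34.08·1.8)·2.7 = 0 → M_P = 165.6 kN·m.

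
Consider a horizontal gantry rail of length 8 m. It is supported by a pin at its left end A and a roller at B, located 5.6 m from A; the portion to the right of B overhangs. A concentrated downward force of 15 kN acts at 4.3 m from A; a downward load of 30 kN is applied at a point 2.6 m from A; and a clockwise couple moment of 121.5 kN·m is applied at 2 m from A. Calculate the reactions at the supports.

Moments about A: B_y·5.6 − 15·4.3 − 30·2.6 − 121.5 = 0 → B_y = 264/5.6 = 47.1429 ≈ 47.14 kN.
ΣF_y = 0: A_y + 47.1429 − 15 − 30 = 0 → A_y = -2.143 kN.
ΣF_x = 0: no horizontal applied forces, so A_x = 0.

A_x = 0, A_y = -2.143 kN, B_y = 47.14 kN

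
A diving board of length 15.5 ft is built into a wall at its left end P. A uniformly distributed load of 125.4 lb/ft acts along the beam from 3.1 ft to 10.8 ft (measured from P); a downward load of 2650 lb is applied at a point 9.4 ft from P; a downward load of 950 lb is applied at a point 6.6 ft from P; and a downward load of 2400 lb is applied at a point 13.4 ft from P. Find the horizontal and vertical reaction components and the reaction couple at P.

P_x = 0, P_y = 6966 lb, M_P = 70050 lb·ft

Resultant of the distributed load: 125.4 × 7.7 = 965.58 lb at 6.95 ft from P.
ΣF_x = 0: P_x = 0.
ΣF_y = 0: P_y − 125.4·7.7 − 2650 − 950 − 2400 = 0 → P_y = 6966 lb.
ΣM about P: M_P − (125.4·7.7)·6.95 − 2650·9.4 − 950·6.6 − 2400·13.4 = 0 → M_P = 70050 lb·ft.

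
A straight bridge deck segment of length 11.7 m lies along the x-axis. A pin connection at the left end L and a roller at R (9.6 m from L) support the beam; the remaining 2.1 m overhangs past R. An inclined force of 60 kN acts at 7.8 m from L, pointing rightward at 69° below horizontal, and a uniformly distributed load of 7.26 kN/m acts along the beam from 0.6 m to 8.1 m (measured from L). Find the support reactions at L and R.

L_x = -21.50 kN, L_y = 40.28 kN, R_y = 70.18 kN

Resultant of the distributed load: 7.26 × 7.5 = 54.45 kN at 4.35 m from L.
Taking moments about L: R_y·9.6 − 60·sin69°·7.8 − (7.26·7.5)·4.35 = 0 → R_y = 673.773/9.6 = 70.1847 ≈ 70.18 kN.
ΣF_y = 0: L_y + 70.1847 − 60·sin69° − 7.26·7.5 = 0 → L_y = 40.28 kN.
ΣF_x = 0: L_x + 60·cos69° = 0 → L_x = -21.50 kN.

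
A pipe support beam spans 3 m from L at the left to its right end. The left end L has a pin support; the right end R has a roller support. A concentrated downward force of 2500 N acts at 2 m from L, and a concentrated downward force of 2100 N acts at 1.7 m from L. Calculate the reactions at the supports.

L_x = 0, L_y = 1743 N, R_y = 2857 N

ΣM about L: R_y·3 − 2500·2 − 2100·1.7 = 0 → R_y = 8570/3 = 2856.67 ≈ 2857 N.
ΣF_y = 0: L_y + 2856.67 − 2500 − 2100 = 0 → L_y = 1743 N.
ΣF_x = 0: no horizontal applied forces, so L_x = 0.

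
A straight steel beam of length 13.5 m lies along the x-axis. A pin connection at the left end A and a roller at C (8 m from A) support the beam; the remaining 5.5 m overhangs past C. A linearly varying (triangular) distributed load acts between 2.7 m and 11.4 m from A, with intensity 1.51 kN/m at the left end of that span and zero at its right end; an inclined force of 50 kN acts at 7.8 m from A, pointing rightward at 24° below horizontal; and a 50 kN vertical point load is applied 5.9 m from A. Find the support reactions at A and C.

A_x = -45.68 kN, A_y = 15.60 kN, C_y = 61.30 kN

Resultant of the triangular load: ½ × 1.51 × 8.7 = 6.5685 kN, acting at 5.6 m from A (one-third of the span from the peak).
Moments about A: C_y·8 − (½·1.51·8.7)·5.6 − 50·sin24°·7.8 − 50·5.9 = 0 → C_y = 490.411/8 = 61.3014 ≈ 61.30 kN.
ΣF_y = 0: A_y + 61.3014 − ½·1.51·8.7 − 50·sin24° − 50 = 0 → A_y = 15.60 kN.
ΣF_x = 0: A_x + 50·cos24° = 0 → A_x = -45.68 kN.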